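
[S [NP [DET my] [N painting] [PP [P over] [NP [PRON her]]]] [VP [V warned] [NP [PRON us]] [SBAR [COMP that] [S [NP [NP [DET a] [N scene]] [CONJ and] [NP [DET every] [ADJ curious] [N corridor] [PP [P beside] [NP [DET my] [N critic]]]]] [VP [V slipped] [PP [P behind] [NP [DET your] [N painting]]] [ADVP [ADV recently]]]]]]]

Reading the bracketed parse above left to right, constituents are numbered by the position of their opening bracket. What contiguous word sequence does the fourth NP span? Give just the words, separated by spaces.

a scene and every curious corridor beside my critic

Opening `[NP` markers occur at word positions 1, 4, 6, 8, 8, 11, 15, 19; the fourth of these opens the constituent [NP a scene and every curious corridor beside my critic].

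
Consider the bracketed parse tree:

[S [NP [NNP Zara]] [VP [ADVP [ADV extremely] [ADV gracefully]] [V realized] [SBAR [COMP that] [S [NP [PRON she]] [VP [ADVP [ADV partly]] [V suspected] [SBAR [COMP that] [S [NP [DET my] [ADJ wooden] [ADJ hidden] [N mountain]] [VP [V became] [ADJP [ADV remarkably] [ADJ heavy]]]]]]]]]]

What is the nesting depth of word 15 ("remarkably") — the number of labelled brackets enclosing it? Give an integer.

Counting open brackets not yet closed at "remarkably": [S [VP [SBAR [S [VP [SBAR [S [VP [ADJP [ADV = 10.

10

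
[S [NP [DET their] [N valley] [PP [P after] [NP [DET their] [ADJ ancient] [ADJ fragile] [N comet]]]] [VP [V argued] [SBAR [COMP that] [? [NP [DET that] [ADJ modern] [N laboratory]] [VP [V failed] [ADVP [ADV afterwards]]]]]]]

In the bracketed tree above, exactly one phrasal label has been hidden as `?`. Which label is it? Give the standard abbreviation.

A constituent whose immediate children are NP, VP is a clause: S.

S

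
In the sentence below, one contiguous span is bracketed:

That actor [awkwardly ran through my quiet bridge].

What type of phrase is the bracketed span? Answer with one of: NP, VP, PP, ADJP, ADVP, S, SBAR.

The bracketed span "awkwardly ran through my quiet bridge" is headed by "ran", making it a verb phrase (VP).

VP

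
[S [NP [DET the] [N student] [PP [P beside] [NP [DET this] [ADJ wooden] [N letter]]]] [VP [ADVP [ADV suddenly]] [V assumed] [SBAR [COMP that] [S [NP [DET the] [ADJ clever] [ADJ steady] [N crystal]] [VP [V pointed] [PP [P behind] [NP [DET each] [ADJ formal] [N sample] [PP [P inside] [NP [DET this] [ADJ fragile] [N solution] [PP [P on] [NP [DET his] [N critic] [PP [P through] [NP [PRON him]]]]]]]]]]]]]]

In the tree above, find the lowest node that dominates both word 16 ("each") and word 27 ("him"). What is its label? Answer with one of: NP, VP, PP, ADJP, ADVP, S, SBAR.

The smallest bracket enclosing both words is [NP each formal sample inside this fragile solution on his critic through him], so the label is NP.

NP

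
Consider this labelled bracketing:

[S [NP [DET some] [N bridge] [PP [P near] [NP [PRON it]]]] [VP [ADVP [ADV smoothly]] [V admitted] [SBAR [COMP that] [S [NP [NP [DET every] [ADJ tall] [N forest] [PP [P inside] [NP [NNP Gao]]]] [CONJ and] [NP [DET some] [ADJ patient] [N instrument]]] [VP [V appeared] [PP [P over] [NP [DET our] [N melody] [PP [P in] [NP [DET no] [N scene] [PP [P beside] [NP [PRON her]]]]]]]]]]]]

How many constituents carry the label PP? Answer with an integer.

Listing each PP by its span: [PP near it]; [PP inside Gao]; [PP over our melody in no scene beside her]; [PP in no scene beside her]; [PP beside her] — that makes 5.

5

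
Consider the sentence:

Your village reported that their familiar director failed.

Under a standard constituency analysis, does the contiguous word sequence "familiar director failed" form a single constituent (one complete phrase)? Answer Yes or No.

The smallest constituent containing the whole sequence is the clause [S their familiar director failed], but the sequence is only part of it — it straddles the boundary between noun phrase "their familiar director" and verb phrase "failed".

No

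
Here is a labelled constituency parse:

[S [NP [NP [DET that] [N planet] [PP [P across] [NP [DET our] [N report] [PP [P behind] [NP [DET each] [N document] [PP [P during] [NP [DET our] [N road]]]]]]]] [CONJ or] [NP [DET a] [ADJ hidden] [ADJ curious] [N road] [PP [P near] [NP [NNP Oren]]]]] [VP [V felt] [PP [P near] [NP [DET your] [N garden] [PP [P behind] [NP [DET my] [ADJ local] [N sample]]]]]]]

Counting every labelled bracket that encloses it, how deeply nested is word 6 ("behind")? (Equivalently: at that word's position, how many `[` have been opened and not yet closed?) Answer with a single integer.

Counting open brackets not yet closed at "behind": [S [NP [NP [PP [NP [PP [P = 7.

7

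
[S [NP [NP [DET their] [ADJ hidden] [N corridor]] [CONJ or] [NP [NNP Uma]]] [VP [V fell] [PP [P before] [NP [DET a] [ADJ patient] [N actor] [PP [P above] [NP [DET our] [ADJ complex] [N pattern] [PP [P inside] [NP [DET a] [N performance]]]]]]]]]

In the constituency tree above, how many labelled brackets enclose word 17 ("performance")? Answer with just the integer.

The word sits inside N, which is inside NP, inside PP, inside NP, inside PP, inside NP, inside PP, inside VP, inside S — 9 brackets in all.

9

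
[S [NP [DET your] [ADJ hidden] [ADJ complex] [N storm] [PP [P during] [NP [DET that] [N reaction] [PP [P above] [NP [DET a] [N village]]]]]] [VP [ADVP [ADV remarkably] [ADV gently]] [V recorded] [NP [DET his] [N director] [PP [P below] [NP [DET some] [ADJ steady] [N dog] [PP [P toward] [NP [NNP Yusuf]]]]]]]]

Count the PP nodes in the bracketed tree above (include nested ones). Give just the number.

Listing each PP by its span: [PP during that reaction above a village]; [PP above a village]; [PP below some steady dog toward Yusuf]; [PP toward Yusuf] — that makes 4.

4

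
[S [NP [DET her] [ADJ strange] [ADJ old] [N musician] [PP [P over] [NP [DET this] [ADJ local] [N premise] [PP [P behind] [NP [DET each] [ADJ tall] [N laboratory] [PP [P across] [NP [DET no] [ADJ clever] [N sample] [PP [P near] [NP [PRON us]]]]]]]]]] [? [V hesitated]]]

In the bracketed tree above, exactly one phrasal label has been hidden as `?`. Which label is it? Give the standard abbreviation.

The `?` node immediately contains: V 'hesitated'. That is the internal structure of a verb phrase, so the label is VP.

VP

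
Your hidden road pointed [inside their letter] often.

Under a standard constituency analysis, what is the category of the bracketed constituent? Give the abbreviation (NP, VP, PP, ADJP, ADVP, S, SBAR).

The span is built around the preposition "inside" — a prepositional phrase (PP).

PP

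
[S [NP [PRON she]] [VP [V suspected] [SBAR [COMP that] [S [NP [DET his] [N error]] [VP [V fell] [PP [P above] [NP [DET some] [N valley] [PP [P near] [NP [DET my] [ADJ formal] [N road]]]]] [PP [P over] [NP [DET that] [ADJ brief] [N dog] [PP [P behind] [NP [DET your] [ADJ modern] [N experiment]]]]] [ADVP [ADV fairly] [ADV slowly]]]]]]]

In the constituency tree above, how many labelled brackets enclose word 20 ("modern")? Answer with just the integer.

10

Counting open brackets not yet closed at "modern": [S [VP [SBAR [S [VP [PP [NP [PP [NP [ADJ = 10.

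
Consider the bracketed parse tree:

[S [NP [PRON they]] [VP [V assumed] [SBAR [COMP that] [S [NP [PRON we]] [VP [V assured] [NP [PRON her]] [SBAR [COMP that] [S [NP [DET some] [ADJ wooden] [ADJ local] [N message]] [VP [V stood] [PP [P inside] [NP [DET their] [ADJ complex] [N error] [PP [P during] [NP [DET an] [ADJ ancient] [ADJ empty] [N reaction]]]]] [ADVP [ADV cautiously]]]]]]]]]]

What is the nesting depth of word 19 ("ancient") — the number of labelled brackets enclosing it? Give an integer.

Counting open brackets not yet closed at "ancient": [S [VP [SBAR [S [VP [SBAR [S [VP [PP [NP [PP [NP [ADJ = 13.

13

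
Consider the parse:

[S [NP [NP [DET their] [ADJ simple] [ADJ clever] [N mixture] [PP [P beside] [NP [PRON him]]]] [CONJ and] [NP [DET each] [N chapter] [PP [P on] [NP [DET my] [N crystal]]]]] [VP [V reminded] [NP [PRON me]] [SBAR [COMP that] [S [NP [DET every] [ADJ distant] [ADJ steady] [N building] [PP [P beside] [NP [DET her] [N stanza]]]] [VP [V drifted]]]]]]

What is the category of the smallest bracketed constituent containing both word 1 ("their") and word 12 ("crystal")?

Word 1 lies under S → NP → NP → DET; word 12 lies under S → NP → NP → PP → NP → N. The lowest shared node is the NP.

NP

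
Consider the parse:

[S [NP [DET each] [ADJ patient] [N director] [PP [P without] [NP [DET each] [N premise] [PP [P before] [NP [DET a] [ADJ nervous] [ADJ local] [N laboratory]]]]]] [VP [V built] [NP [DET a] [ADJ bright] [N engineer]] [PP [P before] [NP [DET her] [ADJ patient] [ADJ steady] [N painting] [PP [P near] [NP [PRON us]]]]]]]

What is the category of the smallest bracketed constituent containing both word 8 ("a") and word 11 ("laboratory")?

Both words fall inside [NP a nervous local laboratory] (words 8–11), and no smaller constituent contains them both. Label: NP.

NP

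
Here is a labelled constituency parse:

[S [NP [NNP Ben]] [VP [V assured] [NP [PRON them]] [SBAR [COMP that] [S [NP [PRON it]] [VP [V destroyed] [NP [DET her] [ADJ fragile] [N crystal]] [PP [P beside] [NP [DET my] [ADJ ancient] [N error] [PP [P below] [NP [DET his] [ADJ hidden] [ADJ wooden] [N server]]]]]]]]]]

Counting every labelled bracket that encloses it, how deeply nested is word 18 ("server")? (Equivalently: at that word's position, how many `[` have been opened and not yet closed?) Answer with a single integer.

Counting open brackets not yet closed at "server": [S [VP [SBAR [S [VP [PP [NP [PP [NP [N = 10.

10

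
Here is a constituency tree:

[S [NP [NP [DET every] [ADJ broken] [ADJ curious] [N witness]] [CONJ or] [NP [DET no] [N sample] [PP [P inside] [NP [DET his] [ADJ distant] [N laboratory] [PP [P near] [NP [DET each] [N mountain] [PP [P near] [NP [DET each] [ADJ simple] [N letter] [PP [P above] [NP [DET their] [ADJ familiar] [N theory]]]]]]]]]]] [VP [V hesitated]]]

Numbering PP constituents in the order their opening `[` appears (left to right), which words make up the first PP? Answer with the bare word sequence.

inside his distant laboratory near each mountain near each simple letter above their familiar theory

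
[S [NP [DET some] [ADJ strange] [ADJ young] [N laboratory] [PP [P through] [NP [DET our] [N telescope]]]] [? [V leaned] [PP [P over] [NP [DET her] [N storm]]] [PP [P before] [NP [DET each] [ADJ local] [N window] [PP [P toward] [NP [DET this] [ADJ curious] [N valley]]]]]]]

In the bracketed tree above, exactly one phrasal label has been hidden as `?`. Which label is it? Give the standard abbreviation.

Looking at what the `?` directly dominates — V 'leaned', PP, PP — this is a verb phrase (VP).

VP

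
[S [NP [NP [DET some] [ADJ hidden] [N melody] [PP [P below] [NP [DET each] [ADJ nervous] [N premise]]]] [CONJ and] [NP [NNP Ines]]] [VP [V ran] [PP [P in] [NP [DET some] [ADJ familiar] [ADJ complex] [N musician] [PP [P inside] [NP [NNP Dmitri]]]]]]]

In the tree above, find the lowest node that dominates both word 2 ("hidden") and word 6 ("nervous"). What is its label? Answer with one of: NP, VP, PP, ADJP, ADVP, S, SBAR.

NP

Word 2 lies under S → NP → NP → ADJ; word 6 lies under S → NP → NP → PP → NP → ADJ. The lowest shared node is the NP.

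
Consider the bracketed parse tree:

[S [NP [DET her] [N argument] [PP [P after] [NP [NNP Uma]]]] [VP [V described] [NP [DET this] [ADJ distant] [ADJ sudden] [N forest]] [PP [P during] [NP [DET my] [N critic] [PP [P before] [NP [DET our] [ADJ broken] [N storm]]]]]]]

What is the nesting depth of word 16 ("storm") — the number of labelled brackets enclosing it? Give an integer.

7

The word sits inside N, which is inside NP, inside PP, inside NP, inside PP, inside VP, inside S — 7 brackets in all.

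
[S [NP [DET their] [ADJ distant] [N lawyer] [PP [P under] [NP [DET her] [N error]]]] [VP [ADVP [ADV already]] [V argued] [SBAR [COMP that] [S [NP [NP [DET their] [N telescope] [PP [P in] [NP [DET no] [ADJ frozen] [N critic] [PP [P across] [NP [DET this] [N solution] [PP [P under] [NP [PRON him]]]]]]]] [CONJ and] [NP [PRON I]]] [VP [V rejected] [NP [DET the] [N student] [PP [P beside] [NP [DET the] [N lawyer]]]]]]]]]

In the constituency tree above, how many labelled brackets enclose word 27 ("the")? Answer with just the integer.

9

The word sits inside DET, which is inside NP, inside PP, inside NP, inside VP, inside S, inside SBAR, inside VP, inside S — 9 brackets in all.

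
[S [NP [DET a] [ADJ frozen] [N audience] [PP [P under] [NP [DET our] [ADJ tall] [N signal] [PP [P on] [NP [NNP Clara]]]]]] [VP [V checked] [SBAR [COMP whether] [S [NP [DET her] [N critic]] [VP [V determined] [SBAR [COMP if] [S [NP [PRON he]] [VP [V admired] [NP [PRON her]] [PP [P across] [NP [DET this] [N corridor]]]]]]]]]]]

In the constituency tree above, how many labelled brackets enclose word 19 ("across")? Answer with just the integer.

10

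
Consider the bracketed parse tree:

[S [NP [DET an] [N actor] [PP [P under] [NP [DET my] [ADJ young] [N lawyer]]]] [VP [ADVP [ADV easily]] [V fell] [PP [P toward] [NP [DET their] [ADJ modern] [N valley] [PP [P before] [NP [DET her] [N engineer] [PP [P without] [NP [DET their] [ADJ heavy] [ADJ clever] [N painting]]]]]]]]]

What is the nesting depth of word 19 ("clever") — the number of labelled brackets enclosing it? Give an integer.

9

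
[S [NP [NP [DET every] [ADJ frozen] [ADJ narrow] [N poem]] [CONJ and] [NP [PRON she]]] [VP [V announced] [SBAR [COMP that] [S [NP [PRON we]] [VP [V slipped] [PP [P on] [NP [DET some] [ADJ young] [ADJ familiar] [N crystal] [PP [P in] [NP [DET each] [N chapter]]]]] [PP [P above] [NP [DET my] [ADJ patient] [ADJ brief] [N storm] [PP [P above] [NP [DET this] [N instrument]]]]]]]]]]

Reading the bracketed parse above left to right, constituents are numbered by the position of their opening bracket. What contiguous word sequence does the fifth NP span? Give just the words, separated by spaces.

some young familiar crystal in each chapter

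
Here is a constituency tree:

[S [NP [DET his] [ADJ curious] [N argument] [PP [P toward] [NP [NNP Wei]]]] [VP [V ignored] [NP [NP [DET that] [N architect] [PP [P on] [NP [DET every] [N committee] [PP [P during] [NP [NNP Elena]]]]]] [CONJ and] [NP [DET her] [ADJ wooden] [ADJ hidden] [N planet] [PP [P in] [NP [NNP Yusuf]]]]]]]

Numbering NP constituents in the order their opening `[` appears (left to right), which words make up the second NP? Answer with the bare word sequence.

Opening `[NP` markers occur at word positions 1, 5, 7, 7, 10, 13, 15, 20; the second of these opens the constituent [NP Wei].

Wei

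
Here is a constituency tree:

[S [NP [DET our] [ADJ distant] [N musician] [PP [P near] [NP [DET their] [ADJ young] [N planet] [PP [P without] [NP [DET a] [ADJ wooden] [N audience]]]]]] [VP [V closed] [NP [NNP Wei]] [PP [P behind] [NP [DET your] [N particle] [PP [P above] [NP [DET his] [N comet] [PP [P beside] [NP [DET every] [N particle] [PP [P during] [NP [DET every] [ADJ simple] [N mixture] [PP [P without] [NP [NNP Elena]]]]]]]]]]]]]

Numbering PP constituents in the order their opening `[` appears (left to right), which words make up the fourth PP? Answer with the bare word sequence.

above his comet beside every particle during every simple mixture without Elena

The PP opening brackets appear, in order, over: "near their young planet without a wooden audience"; "without a wooden audience"; "behind your particle above his comet beside every particle during every simple mixture without Elena"; "above his comet beside every particle during every simple mixture without Elena"; "beside every particle during every simple mixture without Elena"; "during every simple mixture without Elena"; "without Elena". The fourth one spans "above his comet beside every particle during every simple mixture without Elena".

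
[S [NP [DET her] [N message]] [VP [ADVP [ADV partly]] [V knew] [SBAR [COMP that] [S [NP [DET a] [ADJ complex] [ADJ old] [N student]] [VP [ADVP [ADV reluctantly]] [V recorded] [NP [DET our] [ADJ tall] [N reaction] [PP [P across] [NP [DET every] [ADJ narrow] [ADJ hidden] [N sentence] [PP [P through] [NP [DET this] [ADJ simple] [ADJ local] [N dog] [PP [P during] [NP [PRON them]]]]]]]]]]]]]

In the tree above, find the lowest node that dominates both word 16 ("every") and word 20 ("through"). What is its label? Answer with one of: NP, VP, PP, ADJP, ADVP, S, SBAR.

NP

Word 16 lies under S → VP → SBAR → S → VP → NP → PP → NP → DET; word 20 lies under S → VP → SBAR → S → VP → NP → PP → NP → PP → P. The lowest shared node is the NP.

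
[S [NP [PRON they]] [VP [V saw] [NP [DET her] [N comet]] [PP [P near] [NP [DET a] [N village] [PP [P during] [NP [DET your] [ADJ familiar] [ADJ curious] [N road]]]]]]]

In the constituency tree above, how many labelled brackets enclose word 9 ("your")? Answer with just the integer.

7

Path from the root down to the word: S → VP → PP → NP → PP → NP → DET. That is 7 enclosing brackets.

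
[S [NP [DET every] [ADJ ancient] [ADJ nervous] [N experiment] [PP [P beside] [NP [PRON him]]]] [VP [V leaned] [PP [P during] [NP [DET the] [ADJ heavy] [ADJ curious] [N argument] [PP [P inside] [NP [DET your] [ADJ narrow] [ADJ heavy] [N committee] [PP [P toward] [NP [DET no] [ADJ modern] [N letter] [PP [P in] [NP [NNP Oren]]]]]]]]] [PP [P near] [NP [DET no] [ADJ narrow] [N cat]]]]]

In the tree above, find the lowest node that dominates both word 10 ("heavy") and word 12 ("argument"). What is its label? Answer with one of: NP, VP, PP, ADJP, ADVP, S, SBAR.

Word 10 lies under S → VP → PP → NP → ADJ; word 12 lies under S → VP → PP → NP → N. The lowest shared node is the NP.

NP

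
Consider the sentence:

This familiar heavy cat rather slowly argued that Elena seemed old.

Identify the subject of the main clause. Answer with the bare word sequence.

this familiar heavy cat

The subject of the main clause is the NP immediately before the verb "argued": "this familiar heavy cat".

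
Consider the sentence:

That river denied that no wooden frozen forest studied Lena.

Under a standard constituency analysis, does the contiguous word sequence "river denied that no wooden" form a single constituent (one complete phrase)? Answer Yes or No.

No

"river" belongs to the noun phrase "that river" while "wooden" belongs to the verb phrase "denied that no wooden frozen forest studied Lena"; a span that runs across that boundary is not a single phrase.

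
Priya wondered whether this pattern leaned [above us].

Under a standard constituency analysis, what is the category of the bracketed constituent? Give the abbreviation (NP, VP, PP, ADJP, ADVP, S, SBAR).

The bracketed span "above us" is headed by "above", making it a prepositional phrase (PP).

PP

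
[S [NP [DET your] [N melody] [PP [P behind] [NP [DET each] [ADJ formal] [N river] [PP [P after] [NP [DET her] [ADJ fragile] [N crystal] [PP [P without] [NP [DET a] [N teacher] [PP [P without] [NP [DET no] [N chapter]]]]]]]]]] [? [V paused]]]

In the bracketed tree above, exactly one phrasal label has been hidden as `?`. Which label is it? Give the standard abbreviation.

The `?` node immediately contains: V 'paused'. That is the internal structure of a verb phrase, so the label is VP.

VP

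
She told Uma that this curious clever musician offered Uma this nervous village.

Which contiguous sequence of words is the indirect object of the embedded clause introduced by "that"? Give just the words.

Within the embedded clause introduced by "that", the indirect object of "offered" is "Uma".

Uma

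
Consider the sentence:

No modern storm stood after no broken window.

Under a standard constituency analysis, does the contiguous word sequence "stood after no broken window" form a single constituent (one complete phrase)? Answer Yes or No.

Yes

"stood after no broken window" is exactly the verb phrase [VP stood after no broken window], a complete constituent.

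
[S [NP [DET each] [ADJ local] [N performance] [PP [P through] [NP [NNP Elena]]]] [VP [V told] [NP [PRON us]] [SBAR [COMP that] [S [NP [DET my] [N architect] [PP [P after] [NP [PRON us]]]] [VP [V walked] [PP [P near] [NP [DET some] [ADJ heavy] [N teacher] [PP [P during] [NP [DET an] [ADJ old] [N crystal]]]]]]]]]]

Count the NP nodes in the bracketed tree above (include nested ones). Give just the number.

7

Listing each NP by its span: [NP each local performance through Elena]; [NP Elena]; [NP us]; [NP my architect after us]; [NP us]; [NP some heavy teacher during an old crystal] … — that makes 7.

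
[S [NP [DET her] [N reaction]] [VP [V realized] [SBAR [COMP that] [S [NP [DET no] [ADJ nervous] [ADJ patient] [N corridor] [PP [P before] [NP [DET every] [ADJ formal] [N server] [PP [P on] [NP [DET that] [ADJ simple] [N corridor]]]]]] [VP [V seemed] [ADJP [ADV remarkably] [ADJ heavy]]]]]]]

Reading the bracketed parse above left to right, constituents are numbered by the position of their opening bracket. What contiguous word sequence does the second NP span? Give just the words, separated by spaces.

no nervous patient corridor before every formal server on that simple corridor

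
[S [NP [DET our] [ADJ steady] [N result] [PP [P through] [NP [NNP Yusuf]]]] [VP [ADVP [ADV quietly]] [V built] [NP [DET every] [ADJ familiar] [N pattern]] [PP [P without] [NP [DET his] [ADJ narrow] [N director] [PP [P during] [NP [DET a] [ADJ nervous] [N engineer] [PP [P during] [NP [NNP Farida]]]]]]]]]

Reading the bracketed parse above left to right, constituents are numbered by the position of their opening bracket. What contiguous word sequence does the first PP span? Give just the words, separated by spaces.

through Yusuf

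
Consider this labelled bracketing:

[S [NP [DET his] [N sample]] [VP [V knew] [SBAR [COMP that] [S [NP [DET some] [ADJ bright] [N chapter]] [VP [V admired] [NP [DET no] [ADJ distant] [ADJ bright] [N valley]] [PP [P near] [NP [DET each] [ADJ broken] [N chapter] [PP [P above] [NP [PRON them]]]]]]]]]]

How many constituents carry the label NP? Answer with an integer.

The NP constituents are: [NP his sample]; [NP some bright chapter]; [NP no distant bright valley]; [NP each broken chapter above them]; [NP them]. Total: 5.

5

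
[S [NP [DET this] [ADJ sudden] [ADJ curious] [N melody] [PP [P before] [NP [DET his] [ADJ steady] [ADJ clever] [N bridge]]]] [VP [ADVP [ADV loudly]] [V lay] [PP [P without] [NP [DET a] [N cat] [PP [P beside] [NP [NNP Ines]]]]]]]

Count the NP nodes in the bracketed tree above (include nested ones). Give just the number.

Listing each NP by its span: [NP this sudden curious melody before his steady clever bridge]; [NP his steady clever bridge]; [NP a cat beside Ines]; [NP Ines] — that makes 4.

4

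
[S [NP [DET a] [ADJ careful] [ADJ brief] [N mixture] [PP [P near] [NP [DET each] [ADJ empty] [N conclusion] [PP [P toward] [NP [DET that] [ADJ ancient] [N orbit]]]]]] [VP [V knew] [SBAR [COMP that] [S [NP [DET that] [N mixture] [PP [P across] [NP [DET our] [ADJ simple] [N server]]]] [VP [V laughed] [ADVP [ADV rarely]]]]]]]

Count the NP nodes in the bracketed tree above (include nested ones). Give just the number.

5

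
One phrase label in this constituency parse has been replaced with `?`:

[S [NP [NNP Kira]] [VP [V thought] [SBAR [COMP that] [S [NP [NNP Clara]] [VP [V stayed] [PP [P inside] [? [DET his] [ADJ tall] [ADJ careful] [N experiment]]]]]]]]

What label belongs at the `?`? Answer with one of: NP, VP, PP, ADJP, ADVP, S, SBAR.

Looking at what the `?` directly dominates — DET 'his', ADJ 'tall', ADJ 'careful', N 'experiment' — this is a noun phrase (NP).

NP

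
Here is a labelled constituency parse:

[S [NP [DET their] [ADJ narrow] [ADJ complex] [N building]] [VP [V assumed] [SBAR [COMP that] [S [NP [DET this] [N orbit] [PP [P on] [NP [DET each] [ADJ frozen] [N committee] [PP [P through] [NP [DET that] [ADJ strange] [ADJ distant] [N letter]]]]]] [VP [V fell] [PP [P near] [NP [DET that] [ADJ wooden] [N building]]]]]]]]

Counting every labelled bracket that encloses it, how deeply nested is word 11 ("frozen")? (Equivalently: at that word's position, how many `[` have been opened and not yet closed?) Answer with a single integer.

8

Counting open brackets not yet closed at "frozen": [S [VP [SBAR [S [NP [PP [NP [ADJ = 8.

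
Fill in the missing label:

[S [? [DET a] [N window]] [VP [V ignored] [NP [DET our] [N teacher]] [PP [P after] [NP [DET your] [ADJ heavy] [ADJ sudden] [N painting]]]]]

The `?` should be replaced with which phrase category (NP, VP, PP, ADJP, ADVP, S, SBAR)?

NP

The `?` node immediately contains: DET 'a', N 'window'. That is the internal structure of a noun phrase, so the label is NP.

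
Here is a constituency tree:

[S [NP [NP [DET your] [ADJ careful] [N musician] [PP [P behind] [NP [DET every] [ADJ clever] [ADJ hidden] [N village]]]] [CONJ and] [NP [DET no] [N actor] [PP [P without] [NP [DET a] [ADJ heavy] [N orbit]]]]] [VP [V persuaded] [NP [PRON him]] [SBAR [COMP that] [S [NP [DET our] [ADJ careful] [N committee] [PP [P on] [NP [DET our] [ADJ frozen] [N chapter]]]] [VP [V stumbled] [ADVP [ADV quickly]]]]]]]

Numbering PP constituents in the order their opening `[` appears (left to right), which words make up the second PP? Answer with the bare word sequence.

without a heavy orbit

In left-to-right order the PP constituents are "behind every clever hidden village"; "without a heavy orbit"; "on our frozen chapter". Number 2 is "without a heavy orbit".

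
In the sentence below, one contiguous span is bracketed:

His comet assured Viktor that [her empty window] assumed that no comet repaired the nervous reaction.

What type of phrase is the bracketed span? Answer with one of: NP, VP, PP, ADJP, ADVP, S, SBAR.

The bracketed span "her empty window" is headed by "window", making it a noun phrase (NP).

NP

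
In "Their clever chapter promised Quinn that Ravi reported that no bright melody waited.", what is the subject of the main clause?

their clever chapter

In the main clause the verb is "promised"; the NP preceding it, "their clever chapter", is the subject.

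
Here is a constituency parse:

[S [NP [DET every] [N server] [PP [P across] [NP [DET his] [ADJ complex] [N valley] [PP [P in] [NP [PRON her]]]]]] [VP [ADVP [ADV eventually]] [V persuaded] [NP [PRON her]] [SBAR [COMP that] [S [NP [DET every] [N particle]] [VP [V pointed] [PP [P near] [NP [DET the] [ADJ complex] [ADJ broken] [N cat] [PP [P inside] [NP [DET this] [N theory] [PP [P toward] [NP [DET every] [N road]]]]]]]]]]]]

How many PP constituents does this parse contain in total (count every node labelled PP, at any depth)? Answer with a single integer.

5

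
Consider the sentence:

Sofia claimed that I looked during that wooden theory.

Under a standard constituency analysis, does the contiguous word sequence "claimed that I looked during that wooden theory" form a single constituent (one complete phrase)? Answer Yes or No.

"claimed that I looked during that wooden theory" is exactly the verb phrase [VP claimed that I looked during that wooden theory], a complete constituent.

Yes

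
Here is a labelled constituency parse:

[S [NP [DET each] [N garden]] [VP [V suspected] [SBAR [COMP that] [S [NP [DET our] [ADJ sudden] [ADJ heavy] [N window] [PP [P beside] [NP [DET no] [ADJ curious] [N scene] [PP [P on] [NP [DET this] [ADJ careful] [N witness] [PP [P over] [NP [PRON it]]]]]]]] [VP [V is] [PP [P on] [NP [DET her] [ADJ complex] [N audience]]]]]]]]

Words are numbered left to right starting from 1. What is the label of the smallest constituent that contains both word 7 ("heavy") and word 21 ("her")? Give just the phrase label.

S

Both words fall inside [S our sudden heavy window beside no curious scene on this careful witness over it is on her complex audience] (words 5–23), and no smaller constituent contains them both. Label: S.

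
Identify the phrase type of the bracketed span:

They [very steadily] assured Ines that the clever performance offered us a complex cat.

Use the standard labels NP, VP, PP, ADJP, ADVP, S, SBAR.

ADVP

The span is built around the adverb "steadily" — an adverb phrase (ADVP).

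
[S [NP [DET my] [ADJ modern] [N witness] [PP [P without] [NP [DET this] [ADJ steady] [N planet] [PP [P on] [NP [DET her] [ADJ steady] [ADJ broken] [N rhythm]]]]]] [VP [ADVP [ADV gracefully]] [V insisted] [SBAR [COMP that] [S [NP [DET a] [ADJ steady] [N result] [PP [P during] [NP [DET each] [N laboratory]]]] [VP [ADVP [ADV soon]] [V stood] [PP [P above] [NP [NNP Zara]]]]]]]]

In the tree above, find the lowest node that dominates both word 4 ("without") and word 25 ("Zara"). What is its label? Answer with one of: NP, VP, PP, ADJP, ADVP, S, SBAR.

Both words fall inside [S my modern witness without this steady planet on her steady broken rhythm gracefully insisted that a steady result during each laboratory soon stood above Zara] (words 1–25), and no smaller constituent contains them both. Label: S.

S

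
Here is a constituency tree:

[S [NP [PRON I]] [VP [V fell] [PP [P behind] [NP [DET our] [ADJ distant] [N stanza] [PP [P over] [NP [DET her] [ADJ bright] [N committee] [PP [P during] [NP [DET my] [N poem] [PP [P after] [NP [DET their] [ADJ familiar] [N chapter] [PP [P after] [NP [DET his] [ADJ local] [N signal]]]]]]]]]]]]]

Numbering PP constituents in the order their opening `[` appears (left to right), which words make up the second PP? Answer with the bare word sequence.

over her bright committee during my poem after their familiar chapter after his local signal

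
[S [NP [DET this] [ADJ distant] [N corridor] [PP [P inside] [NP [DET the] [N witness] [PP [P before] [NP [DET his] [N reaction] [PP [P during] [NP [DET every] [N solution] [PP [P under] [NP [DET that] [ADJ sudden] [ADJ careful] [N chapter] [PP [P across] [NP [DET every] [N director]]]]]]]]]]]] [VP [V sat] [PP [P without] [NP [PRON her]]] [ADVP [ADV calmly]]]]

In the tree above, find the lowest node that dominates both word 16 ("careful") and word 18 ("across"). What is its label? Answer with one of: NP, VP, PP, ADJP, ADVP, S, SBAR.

The smallest bracket enclosing both words is [NP that sudden careful chapter across every director], so the label is NP.

NP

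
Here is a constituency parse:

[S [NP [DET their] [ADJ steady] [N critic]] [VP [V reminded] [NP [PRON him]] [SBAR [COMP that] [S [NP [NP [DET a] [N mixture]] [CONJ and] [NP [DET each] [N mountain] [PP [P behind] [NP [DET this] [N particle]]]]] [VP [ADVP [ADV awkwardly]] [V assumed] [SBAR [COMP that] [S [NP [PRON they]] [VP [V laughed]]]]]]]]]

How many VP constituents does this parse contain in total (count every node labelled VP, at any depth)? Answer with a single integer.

3

Scanning left to right, an opening `[VP` appears at word positions 4, 15, 19 — 3 in total.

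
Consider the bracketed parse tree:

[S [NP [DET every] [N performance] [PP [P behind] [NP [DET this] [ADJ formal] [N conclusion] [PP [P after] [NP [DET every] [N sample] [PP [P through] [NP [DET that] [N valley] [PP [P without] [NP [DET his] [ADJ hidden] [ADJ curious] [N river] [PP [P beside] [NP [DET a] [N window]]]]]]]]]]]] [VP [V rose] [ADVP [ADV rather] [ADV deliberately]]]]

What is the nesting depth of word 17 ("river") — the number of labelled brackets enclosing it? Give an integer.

The word sits inside N, which is inside NP, inside PP, inside NP, inside PP, inside NP, inside PP, inside NP, inside PP, inside NP, inside S — 11 brackets in all.

11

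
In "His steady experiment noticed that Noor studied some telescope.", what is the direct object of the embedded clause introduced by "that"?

The verb of the embedded clause introduced by "that" is "studied"; its direct object is the NP "some telescope".

some telescope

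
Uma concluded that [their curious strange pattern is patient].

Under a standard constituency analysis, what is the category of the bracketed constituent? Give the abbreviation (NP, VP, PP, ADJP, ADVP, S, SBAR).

S

The bracketed span "their curious strange pattern is patient" is headed by "is", making it a clause (S).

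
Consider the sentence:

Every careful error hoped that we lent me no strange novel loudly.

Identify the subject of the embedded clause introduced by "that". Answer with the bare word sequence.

"we" is the NP that combines with the VP headed by "lent" to form the embedded clause introduced by "that" — the subject.

we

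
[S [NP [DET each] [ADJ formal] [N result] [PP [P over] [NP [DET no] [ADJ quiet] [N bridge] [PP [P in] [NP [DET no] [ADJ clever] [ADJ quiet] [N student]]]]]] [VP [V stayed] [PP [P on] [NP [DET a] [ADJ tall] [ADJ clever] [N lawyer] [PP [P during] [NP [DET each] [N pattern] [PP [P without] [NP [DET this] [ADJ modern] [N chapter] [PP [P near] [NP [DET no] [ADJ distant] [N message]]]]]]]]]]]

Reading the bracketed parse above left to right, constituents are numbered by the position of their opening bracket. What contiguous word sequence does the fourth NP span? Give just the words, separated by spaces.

In left-to-right order the NP constituents are "each formal result over no quiet bridge in no clever quiet student"; "no quiet bridge in no clever quiet student"; "no clever quiet student"; "a tall clever lawyer during each pattern without this modern chapter near no distant message"; "each pattern without this modern chapter near no distant message"; "this modern chapter near no distant message"; "no distant message". Number 4 is "a tall clever lawyer during each pattern without this modern chapter near no distant message".

a tall clever lawyer during each pattern without this modern chapter near no distant message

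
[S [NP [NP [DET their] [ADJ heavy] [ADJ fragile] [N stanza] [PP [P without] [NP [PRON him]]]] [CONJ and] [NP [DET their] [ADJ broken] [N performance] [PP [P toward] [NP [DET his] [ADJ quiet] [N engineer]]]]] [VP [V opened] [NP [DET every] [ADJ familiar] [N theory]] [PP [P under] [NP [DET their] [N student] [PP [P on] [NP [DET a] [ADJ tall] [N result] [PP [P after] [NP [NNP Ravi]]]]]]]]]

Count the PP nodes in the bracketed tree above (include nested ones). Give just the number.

5

Listing each PP by its span: [PP without him]; [PP toward his quiet engineer]; [PP under their student on a tall result after Ravi]; [PP on a tall result after Ravi]; [PP after Ravi] — that makes 5.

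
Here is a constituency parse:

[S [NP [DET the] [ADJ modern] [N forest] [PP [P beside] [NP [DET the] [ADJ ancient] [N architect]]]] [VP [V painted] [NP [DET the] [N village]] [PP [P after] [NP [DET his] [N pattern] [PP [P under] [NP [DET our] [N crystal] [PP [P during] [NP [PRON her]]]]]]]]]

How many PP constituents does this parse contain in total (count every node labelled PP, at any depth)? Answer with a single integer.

4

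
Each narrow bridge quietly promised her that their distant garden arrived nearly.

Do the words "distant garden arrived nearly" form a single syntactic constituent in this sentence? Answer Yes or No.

No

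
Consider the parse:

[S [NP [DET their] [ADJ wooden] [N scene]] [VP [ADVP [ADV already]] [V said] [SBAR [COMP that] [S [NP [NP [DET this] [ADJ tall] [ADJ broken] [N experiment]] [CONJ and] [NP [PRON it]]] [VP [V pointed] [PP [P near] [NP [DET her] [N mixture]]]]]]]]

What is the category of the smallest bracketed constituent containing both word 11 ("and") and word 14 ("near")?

S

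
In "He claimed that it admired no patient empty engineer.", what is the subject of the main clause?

he

In the main clause the verb is "claimed"; the NP preceding it, "he", is the subject.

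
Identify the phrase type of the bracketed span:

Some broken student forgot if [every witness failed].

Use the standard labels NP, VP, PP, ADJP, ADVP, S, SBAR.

"failed" is the head of the bracketed span, so the span is a clause: S.

S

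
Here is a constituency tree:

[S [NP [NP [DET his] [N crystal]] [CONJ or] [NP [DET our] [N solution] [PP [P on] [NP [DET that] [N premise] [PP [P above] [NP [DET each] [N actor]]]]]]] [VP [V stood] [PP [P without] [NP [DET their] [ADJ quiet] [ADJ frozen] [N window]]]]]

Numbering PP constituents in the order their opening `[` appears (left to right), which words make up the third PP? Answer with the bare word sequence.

In left-to-right order the PP constituents are "on that premise above each actor"; "above each actor"; "without their quiet frozen window". Number 3 is "without their quiet frozen window".

without their quiet frozen window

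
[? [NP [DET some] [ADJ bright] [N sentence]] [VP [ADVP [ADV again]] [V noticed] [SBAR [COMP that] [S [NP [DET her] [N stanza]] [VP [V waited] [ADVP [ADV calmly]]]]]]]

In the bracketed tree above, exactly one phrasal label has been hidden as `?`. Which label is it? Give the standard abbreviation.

A constituent whose immediate children are NP, VP is a clause: S.

S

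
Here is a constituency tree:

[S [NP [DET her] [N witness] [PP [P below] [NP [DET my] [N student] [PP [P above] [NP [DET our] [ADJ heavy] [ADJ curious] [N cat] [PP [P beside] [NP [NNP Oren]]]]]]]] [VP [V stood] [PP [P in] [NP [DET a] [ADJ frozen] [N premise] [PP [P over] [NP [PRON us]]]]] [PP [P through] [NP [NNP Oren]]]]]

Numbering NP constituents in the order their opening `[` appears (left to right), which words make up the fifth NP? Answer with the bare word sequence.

a frozen premise over us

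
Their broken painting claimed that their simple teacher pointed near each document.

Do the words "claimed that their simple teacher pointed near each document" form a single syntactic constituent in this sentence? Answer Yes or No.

"claimed that their simple teacher pointed near each document" is exactly the verb phrase [VP claimed that their simple teacher pointed near each document], a complete constituent.

Yes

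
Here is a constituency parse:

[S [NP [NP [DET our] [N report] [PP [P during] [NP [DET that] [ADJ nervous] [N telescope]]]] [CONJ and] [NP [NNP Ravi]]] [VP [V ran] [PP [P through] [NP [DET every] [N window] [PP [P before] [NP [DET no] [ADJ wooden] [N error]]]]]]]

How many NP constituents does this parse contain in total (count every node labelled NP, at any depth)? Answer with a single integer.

6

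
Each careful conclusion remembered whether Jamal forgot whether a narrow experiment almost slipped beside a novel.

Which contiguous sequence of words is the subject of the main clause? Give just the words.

each careful conclusion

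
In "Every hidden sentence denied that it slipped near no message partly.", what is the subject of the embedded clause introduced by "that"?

it

The subject of the embedded clause introduced by "that" is the NP immediately before the verb "slipped": "it".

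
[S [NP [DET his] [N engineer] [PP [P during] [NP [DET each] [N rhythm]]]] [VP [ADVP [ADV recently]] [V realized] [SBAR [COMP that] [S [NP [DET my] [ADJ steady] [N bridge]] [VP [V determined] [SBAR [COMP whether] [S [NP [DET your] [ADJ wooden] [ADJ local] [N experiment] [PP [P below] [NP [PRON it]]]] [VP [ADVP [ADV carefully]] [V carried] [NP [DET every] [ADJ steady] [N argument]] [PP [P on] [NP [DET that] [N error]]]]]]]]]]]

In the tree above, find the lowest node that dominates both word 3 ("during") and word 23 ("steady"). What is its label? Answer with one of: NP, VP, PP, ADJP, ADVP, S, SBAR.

S

The smallest bracket enclosing both words is [S his engineer during each rhythm recently realized that my steady bridge determined whether your wooden local experiment below it carefully carried every steady argument on that error], so the label is S.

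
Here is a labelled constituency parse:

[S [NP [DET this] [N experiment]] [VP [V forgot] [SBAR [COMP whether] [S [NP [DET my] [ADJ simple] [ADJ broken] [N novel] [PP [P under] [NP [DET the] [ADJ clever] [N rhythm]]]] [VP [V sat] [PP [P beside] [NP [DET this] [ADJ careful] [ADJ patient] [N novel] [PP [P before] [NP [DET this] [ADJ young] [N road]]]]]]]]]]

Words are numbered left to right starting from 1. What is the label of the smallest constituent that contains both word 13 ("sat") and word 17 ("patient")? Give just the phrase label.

The smallest bracket enclosing both words is [VP sat beside this careful patient novel before this young road], so the label is VP.

VP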